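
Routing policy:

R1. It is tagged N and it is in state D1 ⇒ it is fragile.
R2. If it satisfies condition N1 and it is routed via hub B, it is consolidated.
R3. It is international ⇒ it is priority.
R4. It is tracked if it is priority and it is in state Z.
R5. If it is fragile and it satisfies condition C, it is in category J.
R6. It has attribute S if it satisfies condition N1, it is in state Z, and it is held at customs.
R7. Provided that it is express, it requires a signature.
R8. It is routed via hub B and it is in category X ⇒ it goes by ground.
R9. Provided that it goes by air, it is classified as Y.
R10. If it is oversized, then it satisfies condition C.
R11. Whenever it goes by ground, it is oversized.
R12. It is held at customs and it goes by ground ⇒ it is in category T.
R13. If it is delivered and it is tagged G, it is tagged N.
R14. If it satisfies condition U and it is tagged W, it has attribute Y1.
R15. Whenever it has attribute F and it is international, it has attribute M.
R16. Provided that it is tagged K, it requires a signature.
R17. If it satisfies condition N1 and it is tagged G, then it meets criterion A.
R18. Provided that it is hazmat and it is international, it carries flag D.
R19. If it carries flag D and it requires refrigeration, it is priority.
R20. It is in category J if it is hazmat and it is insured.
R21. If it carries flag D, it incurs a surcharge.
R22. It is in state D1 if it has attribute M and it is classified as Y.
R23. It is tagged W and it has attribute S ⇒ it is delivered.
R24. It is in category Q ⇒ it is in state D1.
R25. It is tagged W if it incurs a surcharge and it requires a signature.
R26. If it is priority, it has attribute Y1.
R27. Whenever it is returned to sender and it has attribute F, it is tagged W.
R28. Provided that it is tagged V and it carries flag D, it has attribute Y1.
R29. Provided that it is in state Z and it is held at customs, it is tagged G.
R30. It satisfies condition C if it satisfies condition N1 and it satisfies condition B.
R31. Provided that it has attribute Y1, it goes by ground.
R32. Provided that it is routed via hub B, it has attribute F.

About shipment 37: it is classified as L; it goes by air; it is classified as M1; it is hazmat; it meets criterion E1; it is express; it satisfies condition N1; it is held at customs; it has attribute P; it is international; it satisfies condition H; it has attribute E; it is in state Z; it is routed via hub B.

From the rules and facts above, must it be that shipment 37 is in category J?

By R3 (it is international): it is priority.
By R6 (it satisfies condition N1, it is in state Z, it is held at customs): it has attribute S.
By R7 (it is express): it requires a signature.
By R9 (it goes by air): it is classified as Y.
By R18 (it is hazmat, it is international): it carries flag D.
By R21 (it carries flag D): it incurs a surcharge.
By R25 (it incurs a surcharge, it requires a signature): it is tagged W.
By R26 (it is priority): it has attribute Y1.
By R29 (it is in state Z, it is held at customs): it is tagged G.
By R31 (it has attribute Y1): it goes by ground.
By R32 (it is routed via hub B): it has attribute F.
By R11 (it goes by ground): it is oversized.
By R15 (it has attribute F, it is international): it has attribute M.
By R22 (it has attribute M, it is classified as Y): it is in state D1.
By R23 (it is tagged W, it has attribute S): it is delivered.
By R10 (it is oversized): it satisfies condition C.
By R13 (it is delivered, it is tagged G): it is tagged N.
By R1 (it is tagged N, it is in state D1): it is fragile.
By R5 (it is fragile, it satisfies condition C): it is in category J.

Yes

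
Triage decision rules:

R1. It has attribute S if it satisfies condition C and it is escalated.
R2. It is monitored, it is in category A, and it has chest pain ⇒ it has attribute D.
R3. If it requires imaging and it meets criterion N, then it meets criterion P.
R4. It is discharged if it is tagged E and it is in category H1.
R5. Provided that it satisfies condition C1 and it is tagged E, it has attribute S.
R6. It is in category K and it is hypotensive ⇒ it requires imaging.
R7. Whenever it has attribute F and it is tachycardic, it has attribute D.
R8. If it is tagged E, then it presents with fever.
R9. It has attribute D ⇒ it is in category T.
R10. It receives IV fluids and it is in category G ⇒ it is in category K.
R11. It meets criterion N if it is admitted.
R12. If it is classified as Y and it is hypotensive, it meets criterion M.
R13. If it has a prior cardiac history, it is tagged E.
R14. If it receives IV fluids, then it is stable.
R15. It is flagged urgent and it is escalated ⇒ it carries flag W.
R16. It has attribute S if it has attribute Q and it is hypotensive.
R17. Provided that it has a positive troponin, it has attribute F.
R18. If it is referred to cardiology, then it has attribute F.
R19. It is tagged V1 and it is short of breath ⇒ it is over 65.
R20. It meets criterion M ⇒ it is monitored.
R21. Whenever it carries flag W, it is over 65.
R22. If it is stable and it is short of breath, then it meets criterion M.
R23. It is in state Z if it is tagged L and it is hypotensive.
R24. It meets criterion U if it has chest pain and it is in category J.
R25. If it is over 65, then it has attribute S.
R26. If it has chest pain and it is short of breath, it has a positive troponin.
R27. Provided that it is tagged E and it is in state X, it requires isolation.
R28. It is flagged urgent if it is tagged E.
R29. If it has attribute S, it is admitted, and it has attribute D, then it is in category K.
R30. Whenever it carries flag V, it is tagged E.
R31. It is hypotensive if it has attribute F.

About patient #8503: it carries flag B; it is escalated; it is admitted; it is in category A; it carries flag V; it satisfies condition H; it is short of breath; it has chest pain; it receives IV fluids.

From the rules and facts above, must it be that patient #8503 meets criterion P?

By R11 (it is admitted): it meets criterion N.
By R14 (it receives IV fluids): it is stable.
By R22 (it is stable, it is short of breath): it meets criterion M.
By R26 (it has chest pain, it is short of breath): it has a positive troponin.
By R30 (it carries flag V): it is tagged E.
By R17 (it has a positive troponin): it has attribute F.
By R20 (it meets criterion M): it is monitored.
By R28 (it is tagged E): it is flagged urgent.
By R31 (it has attribute F): it is hypotensive.
By R2 (it is monitored, it is in category A, it has chest pain): it has attribute D.
By R15 (it is flagged urgent, it is escalated): it carries flag W.
By R21 (it carries flag W): it is over 65.
By R25 (it is over 65): it has attribute S.
By R29 (it has attribute S, it is admitted, it has attribute D): it is in category K.
By R6 (it is in category K, it is hypotensive): it requires imaging.
By R3 (it requires imaging, it meets criterion N): it meets criterion P.

Yes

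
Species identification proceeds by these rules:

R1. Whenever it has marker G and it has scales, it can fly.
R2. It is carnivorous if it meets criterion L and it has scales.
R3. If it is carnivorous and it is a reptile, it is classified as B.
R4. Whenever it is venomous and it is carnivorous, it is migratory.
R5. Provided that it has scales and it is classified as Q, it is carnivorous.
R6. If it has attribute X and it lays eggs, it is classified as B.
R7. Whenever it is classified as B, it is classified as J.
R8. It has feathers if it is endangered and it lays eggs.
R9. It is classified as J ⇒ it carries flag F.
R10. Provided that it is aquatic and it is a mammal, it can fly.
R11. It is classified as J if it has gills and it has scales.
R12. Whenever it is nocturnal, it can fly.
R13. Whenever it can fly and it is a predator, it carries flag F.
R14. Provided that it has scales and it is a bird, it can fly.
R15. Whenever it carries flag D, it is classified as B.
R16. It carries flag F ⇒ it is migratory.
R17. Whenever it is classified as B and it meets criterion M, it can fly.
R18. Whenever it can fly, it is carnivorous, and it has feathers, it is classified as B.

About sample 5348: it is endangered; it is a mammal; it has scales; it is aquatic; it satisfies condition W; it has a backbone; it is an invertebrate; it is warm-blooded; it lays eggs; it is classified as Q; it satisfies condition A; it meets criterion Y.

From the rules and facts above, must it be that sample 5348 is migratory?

By R5 (it has scales, it is classified as Q): it is carnivorous.
By R8 (it is endangered, it lays eggs): it has feathers.
By R10 (it is aquatic, it is a mammal): it can fly.
By R18 (it can fly, it is carnivorous, it has feathers): it is classified as B.
By R7 (it is classified as B): it is classified as J.
By R9 (it is classified as J): it carries flag F.
By R16 (it carries flag F): it is migratory.

Yes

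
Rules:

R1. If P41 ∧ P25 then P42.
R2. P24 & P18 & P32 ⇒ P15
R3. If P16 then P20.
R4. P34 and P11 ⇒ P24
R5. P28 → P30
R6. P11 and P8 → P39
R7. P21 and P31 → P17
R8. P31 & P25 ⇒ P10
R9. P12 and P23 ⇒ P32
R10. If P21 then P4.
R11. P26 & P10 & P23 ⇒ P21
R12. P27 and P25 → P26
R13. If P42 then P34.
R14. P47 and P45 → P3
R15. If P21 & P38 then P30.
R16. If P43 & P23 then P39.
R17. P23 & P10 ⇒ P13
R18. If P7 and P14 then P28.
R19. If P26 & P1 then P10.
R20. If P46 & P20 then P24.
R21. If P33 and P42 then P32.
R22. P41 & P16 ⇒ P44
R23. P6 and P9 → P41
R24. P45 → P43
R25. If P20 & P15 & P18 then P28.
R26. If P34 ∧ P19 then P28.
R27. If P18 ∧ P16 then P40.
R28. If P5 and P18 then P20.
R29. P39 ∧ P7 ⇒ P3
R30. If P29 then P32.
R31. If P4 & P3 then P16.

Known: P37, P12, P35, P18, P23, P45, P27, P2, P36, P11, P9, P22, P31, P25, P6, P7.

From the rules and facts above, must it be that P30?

P10  (by R8: P31, P25)
P32  (by R9: P12, P23)
P26  (by R12: P27, P25)
P41  (by R23: P6, P9)
P43  (by R24: P45)
P42  (by R1: P41, P25)
P21  (by R11: P26, P10, P23)
P34  (by R13: P42)
P39  (by R16: P43, P23)
P3  (by R29: P39, P7)
P24  (by R4: P34, P11)
P4  (by R10: P21)
P16  (by R31: P4, P3)
P15  (by R2: P24, P18, P32)
P20  (by R3: P16)
P28  (by R25: P20, P15, P18)
P30  (by R5: P28)

Yes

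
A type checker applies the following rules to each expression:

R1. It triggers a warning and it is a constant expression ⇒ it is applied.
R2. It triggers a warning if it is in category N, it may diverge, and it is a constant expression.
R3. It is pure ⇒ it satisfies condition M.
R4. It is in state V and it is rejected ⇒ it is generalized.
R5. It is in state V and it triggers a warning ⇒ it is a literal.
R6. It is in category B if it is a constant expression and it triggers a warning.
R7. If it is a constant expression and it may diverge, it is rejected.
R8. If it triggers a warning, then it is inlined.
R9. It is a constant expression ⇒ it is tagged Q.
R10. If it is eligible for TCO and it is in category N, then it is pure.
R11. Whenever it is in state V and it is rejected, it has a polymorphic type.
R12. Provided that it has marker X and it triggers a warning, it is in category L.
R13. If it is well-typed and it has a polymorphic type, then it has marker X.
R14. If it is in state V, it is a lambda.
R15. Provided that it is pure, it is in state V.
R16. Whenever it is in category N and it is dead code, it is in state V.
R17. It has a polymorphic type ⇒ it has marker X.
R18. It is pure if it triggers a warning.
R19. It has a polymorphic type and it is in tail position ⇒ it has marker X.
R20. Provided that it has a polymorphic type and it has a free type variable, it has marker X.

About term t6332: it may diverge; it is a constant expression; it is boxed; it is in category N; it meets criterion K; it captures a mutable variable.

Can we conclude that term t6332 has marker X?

By R2 (it is in category N, it may diverge, it is a constant expression): it triggers a warning.
By R7 (it is a constant expression, it may diverge): it is rejected.
By R18 (it triggers a warning): it is pure.
By R15 (it is pure): it is in state V.
By R11 (it is in state V, it is rejected): it has a polymorphic type.
By R17 (it has a polymorphic type): it has marker X.

Yes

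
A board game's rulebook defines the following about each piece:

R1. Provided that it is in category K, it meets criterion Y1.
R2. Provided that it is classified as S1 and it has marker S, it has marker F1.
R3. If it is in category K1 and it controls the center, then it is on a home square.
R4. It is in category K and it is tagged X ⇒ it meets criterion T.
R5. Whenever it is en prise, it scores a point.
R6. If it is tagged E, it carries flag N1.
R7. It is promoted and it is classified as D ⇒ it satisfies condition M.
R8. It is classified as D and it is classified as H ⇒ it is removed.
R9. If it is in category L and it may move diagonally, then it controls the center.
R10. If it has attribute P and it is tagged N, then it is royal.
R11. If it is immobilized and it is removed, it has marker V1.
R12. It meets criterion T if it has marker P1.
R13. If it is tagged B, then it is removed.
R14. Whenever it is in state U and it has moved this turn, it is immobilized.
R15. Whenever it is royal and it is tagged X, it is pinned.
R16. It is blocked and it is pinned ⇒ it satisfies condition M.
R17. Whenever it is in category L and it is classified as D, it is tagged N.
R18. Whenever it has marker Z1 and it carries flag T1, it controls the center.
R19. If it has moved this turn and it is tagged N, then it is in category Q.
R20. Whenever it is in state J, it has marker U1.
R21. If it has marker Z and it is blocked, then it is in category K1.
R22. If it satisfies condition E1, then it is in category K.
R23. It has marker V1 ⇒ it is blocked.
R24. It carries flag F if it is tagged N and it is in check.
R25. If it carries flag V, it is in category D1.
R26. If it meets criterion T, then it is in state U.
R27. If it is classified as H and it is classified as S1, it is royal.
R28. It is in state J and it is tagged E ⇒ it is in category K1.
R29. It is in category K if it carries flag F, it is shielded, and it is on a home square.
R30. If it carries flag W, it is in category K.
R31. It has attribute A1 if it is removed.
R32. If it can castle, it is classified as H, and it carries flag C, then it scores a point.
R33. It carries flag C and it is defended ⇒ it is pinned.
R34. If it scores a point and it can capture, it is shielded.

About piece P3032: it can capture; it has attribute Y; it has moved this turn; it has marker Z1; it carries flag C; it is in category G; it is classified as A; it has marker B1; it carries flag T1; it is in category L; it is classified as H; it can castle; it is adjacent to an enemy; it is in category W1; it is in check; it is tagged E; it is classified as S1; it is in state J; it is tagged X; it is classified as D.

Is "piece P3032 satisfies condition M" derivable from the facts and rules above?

Yes

By R8 (it is classified as D, it is classified as H): it is removed.
By R17 (it is in category L, it is classified as D): it is tagged N.
By R18 (it has marker Z1, it carries flag T1): it controls the center.
By R24 (it is tagged N, it is in check): it carries flag F.
By R27 (it is classified as H, it is classified as S1): it is royal.
By R28 (it is in state J, it is tagged E): it is in category K1.
By R32 (it can castle, it is classified as H, it carries flag C): it scores a point.
By R34 (it scores a point, it can capture): it is shielded.
By R3 (it is in category K1, it controls the center): it is on a home square.
By R15 (it is royal, it is tagged X): it is pinned.
By R29 (it carries flag F, it is shielded, it is on a home square): it is in category K.
By R4 (it is in category K, it is tagged X): it meets criterion T.
By R26 (it meets criterion T): it is in state U.
By R14 (it is in state U, it has moved this turn): it is immobilized.
By R11 (it is immobilized, it is removed): it has marker V1.
By R23 (it has marker V1): it is blocked.
By R16 (it is blocked, it is pinned): it satisfies condition M.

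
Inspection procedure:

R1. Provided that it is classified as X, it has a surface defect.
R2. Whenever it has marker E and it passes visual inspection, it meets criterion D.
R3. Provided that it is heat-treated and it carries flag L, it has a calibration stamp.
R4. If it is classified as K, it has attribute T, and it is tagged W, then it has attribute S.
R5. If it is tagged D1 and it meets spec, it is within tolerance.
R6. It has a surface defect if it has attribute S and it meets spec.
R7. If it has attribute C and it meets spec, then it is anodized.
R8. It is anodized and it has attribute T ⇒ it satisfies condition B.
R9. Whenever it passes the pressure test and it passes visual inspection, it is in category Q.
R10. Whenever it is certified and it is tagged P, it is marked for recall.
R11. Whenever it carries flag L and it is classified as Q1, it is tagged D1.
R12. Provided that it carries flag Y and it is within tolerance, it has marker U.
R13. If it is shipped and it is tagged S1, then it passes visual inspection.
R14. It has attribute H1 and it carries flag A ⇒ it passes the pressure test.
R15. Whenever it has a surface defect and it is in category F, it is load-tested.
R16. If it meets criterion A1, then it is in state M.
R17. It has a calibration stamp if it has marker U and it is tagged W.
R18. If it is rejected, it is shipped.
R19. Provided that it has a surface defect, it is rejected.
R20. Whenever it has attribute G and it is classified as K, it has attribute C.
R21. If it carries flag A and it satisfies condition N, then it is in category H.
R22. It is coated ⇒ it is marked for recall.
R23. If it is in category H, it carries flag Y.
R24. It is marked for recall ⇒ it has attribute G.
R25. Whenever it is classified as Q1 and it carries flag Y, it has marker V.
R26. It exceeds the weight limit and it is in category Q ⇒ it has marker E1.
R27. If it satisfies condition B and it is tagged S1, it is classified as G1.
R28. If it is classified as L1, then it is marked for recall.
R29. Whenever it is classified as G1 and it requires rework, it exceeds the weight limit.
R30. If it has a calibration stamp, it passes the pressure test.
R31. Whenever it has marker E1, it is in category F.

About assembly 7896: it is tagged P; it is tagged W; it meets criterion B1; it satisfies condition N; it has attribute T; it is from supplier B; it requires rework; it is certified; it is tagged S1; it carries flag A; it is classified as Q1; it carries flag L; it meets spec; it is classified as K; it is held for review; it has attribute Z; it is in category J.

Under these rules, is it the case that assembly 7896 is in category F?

By R4 (it is classified as K, it has attribute T, it is tagged W): it has attribute S.
By R6 (it has attribute S, it meets spec): it has a surface defect.
By R10 (it is certified, it is tagged P): it is marked for recall.
By R11 (it carries flag L, it is classified as Q1): it is tagged D1.
By R19 (it has a surface defect): it is rejected.
By R21 (it carries flag A, it satisfies condition N): it is in category H.
By R23 (it is in category H): it carries flag Y.
By R24 (it is marked for recall): it has attribute G.
By R5 (it is tagged D1, it meets spec): it is within tolerance.
By R12 (it carries flag Y, it is within tolerance): it has marker U.
By R17 (it has marker U, it is tagged W): it has a calibration stamp.
By R18 (it is rejected): it is shipped.
By R20 (it has attribute G, it is classified as K): it has attribute C.
By R30 (it has a calibration stamp): it passes the pressure test.
By R7 (it has attribute C, it meets spec): it is anodized.
By R8 (it is anodized, it has attribute T): it satisfies condition B.
By R13 (it is shipped, it is tagged S1): it passes visual inspection.
By R27 (it satisfies condition B, it is tagged S1): it is classified as G1.
By R29 (it is classified as G1, it requires rework): it exceeds the weight limit.
By R9 (it passes the pressure test, it passes visual inspection): it is in category Q.
By R26 (it exceeds the weight limit, it is in category Q): it has marker E1.
By R31 (it has marker E1): it is in category F.

Yes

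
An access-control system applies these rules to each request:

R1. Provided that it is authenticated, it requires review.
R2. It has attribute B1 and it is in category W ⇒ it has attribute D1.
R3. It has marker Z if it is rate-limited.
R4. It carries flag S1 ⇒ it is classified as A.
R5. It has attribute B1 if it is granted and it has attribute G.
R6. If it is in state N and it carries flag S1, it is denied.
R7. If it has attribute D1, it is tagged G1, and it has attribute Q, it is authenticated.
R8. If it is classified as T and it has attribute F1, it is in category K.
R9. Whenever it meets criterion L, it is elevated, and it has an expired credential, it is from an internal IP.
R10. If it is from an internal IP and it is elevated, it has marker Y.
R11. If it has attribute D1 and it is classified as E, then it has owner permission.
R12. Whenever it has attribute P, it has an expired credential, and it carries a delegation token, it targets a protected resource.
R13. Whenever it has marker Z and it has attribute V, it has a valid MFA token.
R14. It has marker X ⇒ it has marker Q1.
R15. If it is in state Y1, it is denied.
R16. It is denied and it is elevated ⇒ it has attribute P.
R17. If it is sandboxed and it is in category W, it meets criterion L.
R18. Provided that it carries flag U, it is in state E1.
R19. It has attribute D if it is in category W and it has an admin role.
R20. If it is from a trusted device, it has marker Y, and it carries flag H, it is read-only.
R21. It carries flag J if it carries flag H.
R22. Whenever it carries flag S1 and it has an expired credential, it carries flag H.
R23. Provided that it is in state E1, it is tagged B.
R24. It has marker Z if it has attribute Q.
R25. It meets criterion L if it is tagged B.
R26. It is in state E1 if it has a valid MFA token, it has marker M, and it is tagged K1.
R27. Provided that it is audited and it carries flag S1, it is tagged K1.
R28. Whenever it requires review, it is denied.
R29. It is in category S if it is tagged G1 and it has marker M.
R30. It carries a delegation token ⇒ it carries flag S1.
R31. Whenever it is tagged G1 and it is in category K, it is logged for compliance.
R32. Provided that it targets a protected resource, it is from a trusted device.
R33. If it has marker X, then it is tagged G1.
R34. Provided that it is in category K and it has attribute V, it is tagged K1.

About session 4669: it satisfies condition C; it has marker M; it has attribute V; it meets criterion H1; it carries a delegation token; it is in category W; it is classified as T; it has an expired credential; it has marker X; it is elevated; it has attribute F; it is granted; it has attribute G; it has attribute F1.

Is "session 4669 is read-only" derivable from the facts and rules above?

Forward chaining from the given facts derives: has attribute B1, is in category K, has marker Q1, carries flag S1, is tagged G1, is tagged K1, has attribute D1, is classified as A, carries flag H, is in category S, is logged for compliance, carries flag J.
The only rule concluding "it is read-only" is R20, which needs "it is from a trusted device"; that is never established.

No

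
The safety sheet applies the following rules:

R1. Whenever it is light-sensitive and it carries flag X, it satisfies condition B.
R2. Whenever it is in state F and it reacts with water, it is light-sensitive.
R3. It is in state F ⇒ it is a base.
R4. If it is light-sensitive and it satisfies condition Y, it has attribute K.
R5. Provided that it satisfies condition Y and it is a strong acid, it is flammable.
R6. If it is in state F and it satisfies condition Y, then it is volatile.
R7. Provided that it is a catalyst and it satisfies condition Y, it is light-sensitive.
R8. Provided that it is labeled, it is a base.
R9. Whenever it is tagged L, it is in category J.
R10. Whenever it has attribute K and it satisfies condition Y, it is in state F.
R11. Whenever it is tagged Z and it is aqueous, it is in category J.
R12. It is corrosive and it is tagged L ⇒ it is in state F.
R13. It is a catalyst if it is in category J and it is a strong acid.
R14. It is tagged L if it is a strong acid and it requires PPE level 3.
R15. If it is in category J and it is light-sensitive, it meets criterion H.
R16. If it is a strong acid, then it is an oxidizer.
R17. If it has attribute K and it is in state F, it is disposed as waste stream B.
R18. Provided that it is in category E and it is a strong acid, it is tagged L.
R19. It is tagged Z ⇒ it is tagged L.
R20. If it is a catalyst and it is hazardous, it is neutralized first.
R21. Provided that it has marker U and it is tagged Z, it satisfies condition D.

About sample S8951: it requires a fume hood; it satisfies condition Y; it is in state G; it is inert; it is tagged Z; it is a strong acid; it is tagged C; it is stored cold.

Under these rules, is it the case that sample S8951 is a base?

Yes

By R19 (it is tagged Z): it is tagged L.
By R9 (it is tagged L): it is in category J.
By R13 (it is in category J, it is a strong acid): it is a catalyst.
By R7 (it is a catalyst, it satisfies condition Y): it is light-sensitive.
By R4 (it is light-sensitive, it satisfies condition Y): it has attribute K.
By R10 (it has attribute K, it satisfies condition Y): it is in state F.
By R3 (it is in state F): it is a base.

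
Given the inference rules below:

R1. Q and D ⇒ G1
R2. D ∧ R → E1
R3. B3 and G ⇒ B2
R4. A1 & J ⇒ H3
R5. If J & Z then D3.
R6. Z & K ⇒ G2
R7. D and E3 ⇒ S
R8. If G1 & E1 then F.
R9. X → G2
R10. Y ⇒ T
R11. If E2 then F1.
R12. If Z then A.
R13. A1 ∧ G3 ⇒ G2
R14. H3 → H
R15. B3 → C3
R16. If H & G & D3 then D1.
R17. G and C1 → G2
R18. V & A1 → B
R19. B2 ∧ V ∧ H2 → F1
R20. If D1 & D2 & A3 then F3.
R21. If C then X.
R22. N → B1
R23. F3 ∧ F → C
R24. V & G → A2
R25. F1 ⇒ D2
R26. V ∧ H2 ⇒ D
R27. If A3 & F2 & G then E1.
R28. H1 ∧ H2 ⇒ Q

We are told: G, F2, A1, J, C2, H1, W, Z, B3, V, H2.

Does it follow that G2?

No

Forward chaining from the given facts derives: B2, H3, D3, A, H, C3, D1, B, F1, A2, D2, D, Q, G1.
Rules concluding G2: R6 needs K; R9 needs X; R13 needs G3; R17 needs C1 — none of these are established.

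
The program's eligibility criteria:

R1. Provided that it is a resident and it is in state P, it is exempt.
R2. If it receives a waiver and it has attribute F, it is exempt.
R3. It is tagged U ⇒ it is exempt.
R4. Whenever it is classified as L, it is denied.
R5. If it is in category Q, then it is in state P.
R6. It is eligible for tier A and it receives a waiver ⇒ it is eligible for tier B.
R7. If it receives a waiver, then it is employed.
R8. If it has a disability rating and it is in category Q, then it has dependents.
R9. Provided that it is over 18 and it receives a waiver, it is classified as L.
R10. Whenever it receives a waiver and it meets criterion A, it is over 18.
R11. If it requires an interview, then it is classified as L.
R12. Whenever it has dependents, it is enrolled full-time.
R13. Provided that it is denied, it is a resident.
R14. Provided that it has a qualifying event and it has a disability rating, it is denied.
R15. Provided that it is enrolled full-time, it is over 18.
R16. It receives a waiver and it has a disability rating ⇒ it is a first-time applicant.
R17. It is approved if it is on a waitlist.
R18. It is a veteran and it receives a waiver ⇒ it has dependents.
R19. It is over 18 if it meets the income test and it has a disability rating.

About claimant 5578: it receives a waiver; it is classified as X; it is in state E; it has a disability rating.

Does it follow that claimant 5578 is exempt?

No

Forward chaining from the given facts derives: is employed, is a first-time applicant.
Rules concluding "it is exempt": R1 needs "it is a resident"; R2 needs "it has attribute F"; R3 needs "it is tagged U" — none of these are established.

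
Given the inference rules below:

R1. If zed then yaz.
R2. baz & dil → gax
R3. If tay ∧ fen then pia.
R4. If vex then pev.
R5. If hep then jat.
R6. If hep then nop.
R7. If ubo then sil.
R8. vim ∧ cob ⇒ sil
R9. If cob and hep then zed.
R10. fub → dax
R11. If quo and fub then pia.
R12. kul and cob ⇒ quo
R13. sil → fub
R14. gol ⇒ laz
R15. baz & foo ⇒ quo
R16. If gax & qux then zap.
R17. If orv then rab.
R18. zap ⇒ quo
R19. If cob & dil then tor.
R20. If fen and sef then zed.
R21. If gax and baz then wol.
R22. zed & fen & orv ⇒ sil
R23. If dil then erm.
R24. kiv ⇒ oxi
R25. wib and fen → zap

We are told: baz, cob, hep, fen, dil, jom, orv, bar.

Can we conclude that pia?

No

Forward chaining from the given facts derives: gax, jat, nop, zed, rab, tor, wol, sil, erm, yaz, fub, dax.
Rules concluding pia: R3 needs tay; R11 needs quo — none of these are established.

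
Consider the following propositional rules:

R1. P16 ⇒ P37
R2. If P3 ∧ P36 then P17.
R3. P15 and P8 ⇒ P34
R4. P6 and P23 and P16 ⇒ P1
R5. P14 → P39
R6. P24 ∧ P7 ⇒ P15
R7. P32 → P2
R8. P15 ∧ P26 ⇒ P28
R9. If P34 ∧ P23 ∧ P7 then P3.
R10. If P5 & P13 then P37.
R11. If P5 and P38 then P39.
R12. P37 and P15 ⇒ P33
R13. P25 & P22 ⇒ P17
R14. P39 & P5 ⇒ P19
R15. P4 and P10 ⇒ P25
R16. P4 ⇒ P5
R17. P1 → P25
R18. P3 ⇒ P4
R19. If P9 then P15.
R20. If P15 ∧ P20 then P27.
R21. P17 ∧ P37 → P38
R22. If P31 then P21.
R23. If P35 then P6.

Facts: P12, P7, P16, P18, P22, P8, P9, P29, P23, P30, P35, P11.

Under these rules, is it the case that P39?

P37  (by R1: P16)
P15  (by R19: P9)
P6  (by R23: P35)
P34  (by R3: P15, P8)
P1  (by R4: P6, P23, P16)
P3  (by R9: P34, P23, P7)
P25  (by R17: P1)
P4  (by R18: P3)
P17  (by R13: P25, P22)
P5  (by R16: P4)
P38  (by R21: P17, P37)
P39  (by R11: P5, P38)

Yes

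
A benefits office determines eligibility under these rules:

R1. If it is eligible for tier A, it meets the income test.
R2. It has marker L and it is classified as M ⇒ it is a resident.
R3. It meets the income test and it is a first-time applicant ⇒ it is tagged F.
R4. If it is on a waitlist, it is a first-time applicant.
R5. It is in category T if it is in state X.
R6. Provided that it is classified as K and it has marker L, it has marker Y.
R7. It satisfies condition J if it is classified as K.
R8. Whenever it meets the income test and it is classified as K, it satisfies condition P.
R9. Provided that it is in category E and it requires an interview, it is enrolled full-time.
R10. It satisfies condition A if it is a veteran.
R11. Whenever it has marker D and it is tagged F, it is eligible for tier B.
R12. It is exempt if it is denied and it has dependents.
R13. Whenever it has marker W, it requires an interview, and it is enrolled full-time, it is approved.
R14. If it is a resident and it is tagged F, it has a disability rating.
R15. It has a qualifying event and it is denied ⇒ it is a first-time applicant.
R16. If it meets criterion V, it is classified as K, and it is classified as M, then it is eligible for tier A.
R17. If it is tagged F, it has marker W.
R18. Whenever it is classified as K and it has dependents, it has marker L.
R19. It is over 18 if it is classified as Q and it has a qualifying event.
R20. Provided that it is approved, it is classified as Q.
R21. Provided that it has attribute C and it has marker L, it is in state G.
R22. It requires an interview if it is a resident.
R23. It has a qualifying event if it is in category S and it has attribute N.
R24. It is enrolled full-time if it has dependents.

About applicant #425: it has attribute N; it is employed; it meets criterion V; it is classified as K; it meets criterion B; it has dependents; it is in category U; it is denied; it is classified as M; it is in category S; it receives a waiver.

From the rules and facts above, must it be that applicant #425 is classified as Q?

By R16 (it meets criterion V, it is classified as K, it is classified as M): it is eligible for tier A.
By R18 (it is classified as K, it has dependents): it has marker L.
By R23 (it is in category S, it has attribute N): it has a qualifying event.
By R24 (it has dependents): it is enrolled full-time.
By R1 (it is eligible for tier A): it meets the income test.
By R2 (it has marker L, it is classified as M): it is a resident.
By R15 (it has a qualifying event, it is denied): it is a first-time applicant.
By R22 (it is a resident): it requires an interview.
By R3 (it meets the income test, it is a first-time applicant): it is tagged F.
By R17 (it is tagged F): it has marker W.
By R13 (it has marker W, it requires an interview, it is enrolled full-time): it is approved.
By R20 (it is approved): it is classified as Q.

Yes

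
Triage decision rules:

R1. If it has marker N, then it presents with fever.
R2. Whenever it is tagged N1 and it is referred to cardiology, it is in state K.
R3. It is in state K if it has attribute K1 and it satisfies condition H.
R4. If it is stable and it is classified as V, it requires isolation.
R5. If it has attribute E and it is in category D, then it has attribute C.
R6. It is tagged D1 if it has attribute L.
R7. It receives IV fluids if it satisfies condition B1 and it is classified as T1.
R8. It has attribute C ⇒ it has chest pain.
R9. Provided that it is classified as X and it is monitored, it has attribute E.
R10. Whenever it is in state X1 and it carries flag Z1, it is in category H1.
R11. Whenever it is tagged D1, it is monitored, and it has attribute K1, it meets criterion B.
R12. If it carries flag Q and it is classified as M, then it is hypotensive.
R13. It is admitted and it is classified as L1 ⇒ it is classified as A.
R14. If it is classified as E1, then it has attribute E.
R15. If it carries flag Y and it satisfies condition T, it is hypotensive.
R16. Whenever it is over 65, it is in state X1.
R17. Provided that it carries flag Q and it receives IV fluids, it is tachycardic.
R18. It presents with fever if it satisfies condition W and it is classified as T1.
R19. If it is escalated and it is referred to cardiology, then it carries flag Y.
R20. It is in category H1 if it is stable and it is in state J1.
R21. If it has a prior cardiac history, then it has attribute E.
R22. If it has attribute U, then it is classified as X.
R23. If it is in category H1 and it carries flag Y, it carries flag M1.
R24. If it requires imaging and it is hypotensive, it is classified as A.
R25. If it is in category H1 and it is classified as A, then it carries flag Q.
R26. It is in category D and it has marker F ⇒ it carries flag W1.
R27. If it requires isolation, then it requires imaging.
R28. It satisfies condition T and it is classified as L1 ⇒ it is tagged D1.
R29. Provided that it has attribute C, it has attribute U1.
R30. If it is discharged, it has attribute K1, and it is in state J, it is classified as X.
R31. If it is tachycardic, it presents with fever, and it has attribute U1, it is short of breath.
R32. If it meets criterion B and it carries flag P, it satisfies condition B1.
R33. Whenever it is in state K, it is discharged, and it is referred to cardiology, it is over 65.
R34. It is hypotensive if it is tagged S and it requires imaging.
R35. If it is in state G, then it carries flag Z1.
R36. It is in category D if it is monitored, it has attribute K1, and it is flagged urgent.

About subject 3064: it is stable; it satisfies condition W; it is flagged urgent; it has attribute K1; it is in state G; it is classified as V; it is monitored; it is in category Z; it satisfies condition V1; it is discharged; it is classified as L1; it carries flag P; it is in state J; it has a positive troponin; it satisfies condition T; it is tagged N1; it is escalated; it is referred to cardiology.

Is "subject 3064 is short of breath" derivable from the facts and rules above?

Forward chaining from the given facts derives: is in state K, requires isolation, carries flag Y, requires imaging, is tagged D1, is classified as X, is over 65, carries flag Z1, is in category D, has attribute E, meets criterion B, is hypotensive, is in state X1, is classified as A, satisfies condition B1, has attribute C, has chest pain, is in category H1, carries flag M1, carries flag Q, has attribute U1.
The only rule concluding "it is short of breath" is R31, which needs "it is tachycardic"; that is never established.

No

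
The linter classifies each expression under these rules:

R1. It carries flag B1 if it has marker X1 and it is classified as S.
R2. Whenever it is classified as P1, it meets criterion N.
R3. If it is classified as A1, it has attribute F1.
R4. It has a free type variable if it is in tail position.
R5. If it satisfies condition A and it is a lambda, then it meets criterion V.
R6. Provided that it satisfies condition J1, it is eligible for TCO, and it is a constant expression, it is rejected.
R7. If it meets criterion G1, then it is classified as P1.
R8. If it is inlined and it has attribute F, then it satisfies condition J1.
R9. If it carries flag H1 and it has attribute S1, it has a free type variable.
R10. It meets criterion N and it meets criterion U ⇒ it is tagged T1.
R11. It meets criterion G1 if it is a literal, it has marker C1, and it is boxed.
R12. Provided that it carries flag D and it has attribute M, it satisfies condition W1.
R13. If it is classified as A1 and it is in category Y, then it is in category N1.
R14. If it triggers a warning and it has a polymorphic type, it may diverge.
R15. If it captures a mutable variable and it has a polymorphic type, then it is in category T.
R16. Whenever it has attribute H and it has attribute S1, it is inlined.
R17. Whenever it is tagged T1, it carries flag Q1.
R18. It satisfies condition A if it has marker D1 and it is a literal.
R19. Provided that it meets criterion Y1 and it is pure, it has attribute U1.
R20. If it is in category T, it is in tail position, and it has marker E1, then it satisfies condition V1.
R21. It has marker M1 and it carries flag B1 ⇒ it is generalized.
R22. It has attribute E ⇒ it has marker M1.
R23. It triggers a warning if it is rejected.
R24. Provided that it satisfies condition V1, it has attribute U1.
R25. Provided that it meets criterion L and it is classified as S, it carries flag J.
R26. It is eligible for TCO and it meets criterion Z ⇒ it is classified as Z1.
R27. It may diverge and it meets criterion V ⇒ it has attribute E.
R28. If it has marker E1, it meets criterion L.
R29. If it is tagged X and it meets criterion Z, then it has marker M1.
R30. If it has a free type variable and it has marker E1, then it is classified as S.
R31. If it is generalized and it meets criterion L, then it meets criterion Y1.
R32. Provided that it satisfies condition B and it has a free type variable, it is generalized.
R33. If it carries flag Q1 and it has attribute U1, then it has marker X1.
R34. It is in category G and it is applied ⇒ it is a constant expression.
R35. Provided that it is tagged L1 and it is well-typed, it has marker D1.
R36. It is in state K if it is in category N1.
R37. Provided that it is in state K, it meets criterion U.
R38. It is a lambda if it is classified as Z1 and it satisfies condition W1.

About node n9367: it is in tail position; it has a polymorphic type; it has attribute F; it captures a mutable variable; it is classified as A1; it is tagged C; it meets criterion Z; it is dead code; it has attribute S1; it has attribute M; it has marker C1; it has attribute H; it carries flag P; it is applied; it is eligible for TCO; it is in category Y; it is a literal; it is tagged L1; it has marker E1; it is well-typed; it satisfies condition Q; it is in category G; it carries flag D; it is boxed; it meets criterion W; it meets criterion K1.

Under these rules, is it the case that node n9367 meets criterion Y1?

By R4 (it is in tail position): it has a free type variable.
By R11 (it is a literal, it has marker C1, it is boxed): it meets criterion G1.
By R12 (it carries flag D, it has attribute M): it satisfies condition W1.
By R13 (it is classified as A1, it is in category Y): it is in category N1.
By R15 (it captures a mutable variable, it has a polymorphic type): it is in category T.
By R16 (it has attribute H, it has attribute S1): it is inlined.
By R20 (it is in category T, it is in tail position, it has marker E1): it satisfies condition V1.
By R24 (it satisfies condition V1): it has attribute U1.
By R26 (it is eligible for TCO, it meets criterion Z): it is classified as Z1.
By R28 (it has marker E1): it meets criterion L.
By R30 (it has a free type variable, it has marker E1): it is classified as S.
By R34 (it is in category G, it is applied): it is a constant expression.
By R35 (it is tagged L1, it is well-typed): it has marker D1.
By R36 (it is in category N1): it is in state K.
By R37 (it is in state K): it meets criterion U.
By R38 (it is classified as Z1, it satisfies condition W1): it is a lambda.
By R7 (it meets criterion G1): it is classified as P1.
By R8 (it is inlined, it has attribute F): it satisfies condition J1.
By R18 (it has marker D1, it is a literal): it satisfies condition A.
By R2 (it is classified as P1): it meets criterion N.
By R5 (it satisfies condition A, it is a lambda): it meets criterion V.
By R6 (it satisfies condition J1, it is eligible for TCO, it is a constant expression): it is rejected.
By R10 (it meets criterion N, it meets criterion U): it is tagged T1.
By R17 (it is tagged T1): it carries flag Q1.
By R23 (it is rejected): it triggers a warning.
By R33 (it carries flag Q1, it has attribute U1): it has marker X1.
By R1 (it has marker X1, it is classified as S): it carries flag B1.
By R14 (it triggers a warning, it has a polymorphic type): it may diverge.
By R27 (it may diverge, it meets criterion V): it has attribute E.
By R22 (it has attribute E): it has marker M1.
By R21 (it has marker M1, it carries flag B1): it is generalized.
By R31 (it is generalized, it meets criterion L): it meets criterion Y1.

Yes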